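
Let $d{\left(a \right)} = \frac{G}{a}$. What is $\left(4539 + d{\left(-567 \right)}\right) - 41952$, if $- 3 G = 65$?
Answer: $- \frac{63639448}{1701} \approx -37413.0$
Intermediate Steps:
$G = - \frac{65}{3}$ ($G = \left(- \frac{1}{3}\right) 65 = - \frac{65}{3} \approx -21.667$)
$d{\left(a \right)} = - \frac{65}{3 a}$
$\left(4539 + d{\left(-567 \right)}\right) - 41952 = \left(4539 - \frac{65}{3 \left(-567\right)}\right) - 41952 = \left(4539 - - \frac{65}{1701}\right) - 41952 = \left(4539 + \frac{65}{1701}\right) - 41952 = \frac{7720904}{1701} - 41952 = - \frac{63639448}{1701}$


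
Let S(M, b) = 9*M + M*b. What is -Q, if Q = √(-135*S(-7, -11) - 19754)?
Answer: -2*I*√5411 ≈ -147.12*I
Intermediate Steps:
Q = 2*I*√5411 (Q = √(-(-945)*(9 - 11) - 19754) = √(-(-945)*(-2) - 19754) = √(-135*14 - 19754) = √(-1890 - 19754) = √(-21644) = 2*I*√5411 ≈ 147.12*I)
-Q = -2*I*√5411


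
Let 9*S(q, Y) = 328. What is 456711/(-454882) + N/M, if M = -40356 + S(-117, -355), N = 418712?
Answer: -469977607173/41266440158 ≈ -11.389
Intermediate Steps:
S(q, Y) = 328/9 (S(q, Y) = (1/9)*328 = 328/9)
M = -362876/9 (M = -40356 + 328/9 = -362876/9 ≈ -40320.)
456711/(-454882) + N/M = 456711/(-454882) + 418712/(-362876/9) = 456711*(-1/454882) + 418712*(-9/362876) = -456711/454882 - 942102/90719 = -469977607173/41266440158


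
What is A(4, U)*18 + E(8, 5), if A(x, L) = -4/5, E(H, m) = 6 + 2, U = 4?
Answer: -32/5 ≈ -6.4000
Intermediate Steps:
E(H, m) = 8
A(x, L) = -⅘ (A(x, L) = -4*⅕ = -⅘)
A(4, U)*18 + E(8, 5) = -⅘*18 + 8 = -72/5 + 8 = -32/5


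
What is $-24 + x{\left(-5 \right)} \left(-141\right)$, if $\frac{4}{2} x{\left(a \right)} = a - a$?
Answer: $-24$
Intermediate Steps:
$x{\left(a \right)} = 0$ ($x{\left(a \right)} = \frac{a - a}{2} = \frac{1}{2} \cdot 0 = 0$)
$-24 + x{\left(-5 \right)} \left(-141\right) = -24 + 0 \left(-141\right) = -24 + 0 = -24$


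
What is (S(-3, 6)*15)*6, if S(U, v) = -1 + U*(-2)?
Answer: 450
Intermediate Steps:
S(U, v) = -1 - 2*U
(S(-3, 6)*15)*6 = ((-1 - 2*(-3))*15)*6 = ((-1 + 6)*15)*6 = (5*15)*6 = 75*6 = 450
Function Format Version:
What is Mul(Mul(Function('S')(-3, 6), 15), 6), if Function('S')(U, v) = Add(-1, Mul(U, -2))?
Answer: 450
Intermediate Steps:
Function('S')(U, v) = Add(-1, Mul(-2, U))
Mul(Mul(Function('S')(-3, 6), 15), 6) = Mul(Mul(Add(-1, Mul(-2, -3)), 15), 6) = Mul(Mul(Add(-1, 6), 15), 6) = Mul(Mul(5, 15), 6) = Mul(75, 6) = 450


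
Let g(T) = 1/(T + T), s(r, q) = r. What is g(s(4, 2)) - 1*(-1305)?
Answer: 10441/8 ≈ 1305.1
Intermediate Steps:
g(T) = 1/(2*T)
g(s(4, 2)) - 1*(-1305) = (½)/4 - 1*(-1305) = (½)*(¼) + 1305 = ⅛ + 1305 = 10441/8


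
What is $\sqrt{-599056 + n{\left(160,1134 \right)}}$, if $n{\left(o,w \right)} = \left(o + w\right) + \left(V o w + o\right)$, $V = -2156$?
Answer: $i \sqrt{391782242} \approx 19794.0 i$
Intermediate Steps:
$n{\left(o,w \right)} = w + 2 o - 2156 o w$ ($n{\left(o,w \right)} = \left(o + w\right) + \left(- 2156 o w + o\right) = \left(o + w\right) - \left(- o + 2156 o w\right) = w + 2 o - 2156 o w$)
$\sqrt{-599056 + n{\left(160,1134 \right)}} = \sqrt{-599056 + \left(1134 + 2 \cdot 160 - 344960 \cdot 1134\right)} = \sqrt{-599056 + \left(1134 + 320 - 391184640\right)} = \sqrt{-599056 - 391183186} = \sqrt{-391782242} = i \sqrt{391782242}$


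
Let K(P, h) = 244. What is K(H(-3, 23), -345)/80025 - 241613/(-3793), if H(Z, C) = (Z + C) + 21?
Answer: 19336005817/303534825 ≈ 63.703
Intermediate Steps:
H(Z, C) = 21 + C + Z (H(Z, C) = (C + Z) + 21 = 21 + C + Z)
K(H(-3, 23), -345)/80025 - 241613/(-3793) = 244/80025 - 241613/(-3793) = 244*(1/80025) - 241613*(-1/3793) = 244/80025 + 241613/3793 = 19336005817/303534825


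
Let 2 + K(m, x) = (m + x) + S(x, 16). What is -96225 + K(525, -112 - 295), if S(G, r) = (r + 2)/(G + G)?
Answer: -39116372/407 ≈ -96109.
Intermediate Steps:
S(G, r) = (2 + r)/(2*G) (S(G, r) = (2 + r)/((2*G)) = (2 + r)*(1/(2*G)) = (2 + r)/(2*G))
K(m, x) = -2 + m + x + 9/x (K(m, x) = -2 + ((m + x) + (2 + 16)/(2*x)) = -2 + ((m + x) + (1/2)*18/x) = -2 + ((m + x) + 9/x) = -2 + (m + x + 9/x) = -2 + m + x + 9/x)
-96225 + K(525, -112 - 295) = -96225 + (-2 + 525 + (-112 - 295) + 9/(-112 - 295)) = -96225 + (-2 + 525 - 407 + 9/(-407)) = -96225 + (-2 + 525 - 407 + 9*(-1/407)) = -96225 + (-2 + 525 - 407 - 9/407) = -96225 + 47203/407 = -39116372/407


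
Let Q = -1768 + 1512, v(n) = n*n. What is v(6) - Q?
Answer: 292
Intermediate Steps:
v(n) = n²
Q = -256
v(6) - Q = 6² - 1*(-256) = 36 + 256 = 292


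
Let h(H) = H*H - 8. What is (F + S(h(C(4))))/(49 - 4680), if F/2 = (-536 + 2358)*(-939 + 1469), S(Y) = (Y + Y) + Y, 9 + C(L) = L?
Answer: -1931371/4631 ≈ -417.05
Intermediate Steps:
C(L) = -9 + L
h(H) = -8 + H**2 (h(H) = H**2 - 8 = -8 + H**2)
S(Y) = 3*Y (S(Y) = 2*Y + Y = 3*Y)
F = 1931320 (F = 2*((-536 + 2358)*(-939 + 1469)) = 2*(1822*530) = 2*965660 = 1931320)
(F + S(h(C(4))))/(49 - 4680) = (1931320 + 3*(-8 + (-9 + 4)**2))/(49 - 4680) = (1931320 + 3*(-8 + (-5)**2))/(-4631) = (1931320 + 3*(-8 + 25))*(-1/4631) = (1931320 + 3*17)*(-1/4631) = (1931320 + 51)*(-1/4631) = 1931371*(-1/4631) = -1931371/4631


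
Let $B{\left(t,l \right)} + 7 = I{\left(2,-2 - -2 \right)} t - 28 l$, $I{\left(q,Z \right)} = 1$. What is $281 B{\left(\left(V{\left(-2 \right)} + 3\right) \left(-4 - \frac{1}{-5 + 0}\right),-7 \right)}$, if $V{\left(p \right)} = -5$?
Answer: $\frac{276223}{5} \approx 55245.0$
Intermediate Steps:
$B{\left(t,l \right)} = -7 + t - 28 l$ ($B{\left(t,l \right)} = -7 - \left(- t + 28 l\right) = -7 + t - 28 l$)
$281 B{\left(\left(V{\left(-2 \right)} + 3\right) \left(-4 - \frac{1}{-5 + 0}\right),-7 \right)} = 281 \left(-7 + \left(-5 + 3\right) \left(-4 - \frac{1}{-5 + 0}\right) - -196\right) = 281 \left(-7 - 2 \left(-4 - \frac{1}{-5}\right) + 196\right) = 281 \left(-7 - 2 \left(-4 - - \frac{1}{5}\right) + 196\right) = 281 \left(-7 - 2 \left(-4 + \frac{1}{5}\right) + 196\right) = 281 \left(-7 - - \frac{38}{5} + 196\right) = 281 \left(-7 + \frac{38}{5} + 196\right) = 281 \cdot \frac{983}{5} = \frac{276223}{5}$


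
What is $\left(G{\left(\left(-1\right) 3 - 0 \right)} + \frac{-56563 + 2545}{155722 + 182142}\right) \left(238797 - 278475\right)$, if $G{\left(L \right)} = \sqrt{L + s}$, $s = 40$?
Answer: $\frac{535831551}{84466} - 39678 \sqrt{37} \approx -2.3501 \cdot 10^{5}$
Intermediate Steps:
$G{\left(L \right)} = \sqrt{40 + L}$ ($G{\left(L \right)} = \sqrt{L + 40} = \sqrt{40 + L}$)
$\left(G{\left(\left(-1\right) 3 - 0 \right)} + \frac{-56563 + 2545}{155722 + 182142}\right) \left(238797 - 278475\right) = \left(\sqrt{40 - 3} + \frac{-56563 + 2545}{155722 + 182142}\right) \left(238797 - 278475\right) = \left(\sqrt{40 + \left(-3 + 0\right)} - \frac{54018}{337864}\right) \left(-39678\right) = \left(\sqrt{40 - 3} - \frac{27009}{168932}\right) \left(-39678\right) = \left(\sqrt{37} - \frac{27009}{168932}\right) \left(-39678\right) = \left(- \frac{27009}{168932} + \sqrt{37}\right) \left(-39678\right) = \frac{535831551}{84466} - 39678 \sqrt{37}$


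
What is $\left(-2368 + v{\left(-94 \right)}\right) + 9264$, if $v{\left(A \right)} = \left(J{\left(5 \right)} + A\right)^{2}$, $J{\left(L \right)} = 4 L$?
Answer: $12372$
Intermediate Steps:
$v{\left(A \right)} = \left(20 + A\right)^{2}$ ($v{\left(A \right)} = \left(4 \cdot 5 + A\right)^{2} = \left(20 + A\right)^{2}$)
$\left(-2368 + v{\left(-94 \right)}\right) + 9264 = \left(-2368 + \left(20 - 94\right)^{2}\right) + 9264 = \left(-2368 + \left(-74\right)^{2}\right) + 9264 = \left(-2368 + 5476\right) + 9264 = 3108 + 9264 = 12372$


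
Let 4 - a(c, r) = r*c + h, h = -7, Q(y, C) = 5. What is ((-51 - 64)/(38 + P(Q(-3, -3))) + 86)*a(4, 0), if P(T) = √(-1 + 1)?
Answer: 34683/38 ≈ 912.71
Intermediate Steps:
a(c, r) = 11 - c*r (a(c, r) = 4 - (r*c - 7) = 4 - (c*r - 7) = 4 - (-7 + c*r) = 4 + (7 - c*r) = 11 - c*r)
P(T) = 0 (P(T) = √0 = 0)
((-51 - 64)/(38 + P(Q(-3, -3))) + 86)*a(4, 0) = ((-51 - 64)/(38 + 0) + 86)*(11 - 1*4*0) = (-115/38 + 86)*(11 + 0) = (-115*1/38 + 86)*11 = (-115/38 + 86)*11 = (3153/38)*11 = 34683/38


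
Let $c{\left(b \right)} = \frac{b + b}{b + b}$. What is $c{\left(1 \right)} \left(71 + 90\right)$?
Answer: $161$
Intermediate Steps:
$c{\left(b \right)} = 1$ ($c{\left(b \right)} = \frac{2 b}{2 b} = 2 b \frac{1}{2 b} = 1$)
$c{\left(1 \right)} \left(71 + 90\right) = 1 \left(71 + 90\right) = 1 \cdot 161 = 161$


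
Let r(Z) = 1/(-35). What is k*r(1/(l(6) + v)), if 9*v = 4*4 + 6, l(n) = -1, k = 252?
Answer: -36/5 ≈ -7.2000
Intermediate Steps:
v = 22/9 (v = (4*4 + 6)/9 = (16 + 6)/9 = (⅑)*22 = 22/9 ≈ 2.4444)
r(Z) = -1/35
k*r(1/(l(6) + v)) = 252*(-1/35) = -36/5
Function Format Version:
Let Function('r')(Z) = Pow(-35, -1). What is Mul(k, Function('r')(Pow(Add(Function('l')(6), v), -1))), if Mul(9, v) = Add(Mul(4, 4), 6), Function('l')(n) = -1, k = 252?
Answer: Rational(-36, 5) ≈ -7.2000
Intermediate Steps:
v = Rational(22, 9) (v = Mul(Rational(1, 9), Add(Mul(4, 4), 6)) = Mul(Rational(1, 9), Add(16, 6)) = Mul(Rational(1, 9), 22) = Rational(22, 9) ≈ 2.4444)
Function('r')(Z) = Rational(-1, 35)
Mul(k, Function('r')(Pow(Add(Function('l')(6), v), -1))) = Mul(252, Rational(-1, 35)) = Rational(-36, 5)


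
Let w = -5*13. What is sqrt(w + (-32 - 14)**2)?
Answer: sqrt(2051) ≈ 45.288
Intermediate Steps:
w = -65
sqrt(w + (-32 - 14)**2) = sqrt(-65 + (-32 - 14)**2) = sqrt(-65 + (-46)**2) = sqrt(-65 + 2116) = sqrt(2051)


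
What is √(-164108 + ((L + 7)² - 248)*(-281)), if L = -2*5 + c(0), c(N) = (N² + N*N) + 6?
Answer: I*√96949 ≈ 311.37*I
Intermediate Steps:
c(N) = 6 + 2*N² (c(N) = (N² + N²) + 6 = 2*N² + 6 = 6 + 2*N²)
L = -4 (L = -2*5 + (6 + 2*0²) = -10 + (6 + 2*0) = -10 + (6 + 0) = -10 + 6 = -4)
√(-164108 + ((L + 7)² - 248)*(-281)) = √(-164108 + ((-4 + 7)² - 248)*(-281)) = √(-164108 + (3² - 248)*(-281)) = √(-164108 + (9 - 248)*(-281)) = √(-164108 - 239*(-281)) = √(-164108 + 67159) = √(-96949) = I*√96949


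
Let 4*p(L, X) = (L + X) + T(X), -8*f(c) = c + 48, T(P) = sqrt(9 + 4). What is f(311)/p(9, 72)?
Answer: -29079/13096 + 359*sqrt(13)/13096 ≈ -2.1216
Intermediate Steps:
T(P) = sqrt(13)
f(c) = -6 - c/8 (f(c) = -(c + 48)/8 = -(48 + c)/8 = -6 - c/8)
p(L, X) = L/4 + X/4 + sqrt(13)/4 (p(L, X) = ((L + X) + sqrt(13))/4 = (L + X + sqrt(13))/4 = L/4 + X/4 + sqrt(13)/4)
f(311)/p(9, 72) = (-6 - 1/8*311)/((1/4)*9 + (1/4)*72 + sqrt(13)/4) = (-6 - 311/8)/(9/4 + 18 + sqrt(13)/4) = -359/(8*(81/4 + sqrt(13)/4))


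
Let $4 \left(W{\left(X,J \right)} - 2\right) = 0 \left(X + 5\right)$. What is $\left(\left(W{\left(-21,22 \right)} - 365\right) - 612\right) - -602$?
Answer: $-373$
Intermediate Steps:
$W{\left(X,J \right)} = 2$ ($W{\left(X,J \right)} = 2 + \frac{0 \left(X + 5\right)}{4} = 2 + \frac{0 \left(5 + X\right)}{4} = 2 + \frac{1}{4} \cdot 0 = 2 + 0 = 2$)
$\left(\left(W{\left(-21,22 \right)} - 365\right) - 612\right) - -602 = \left(\left(2 - 365\right) - 612\right) - -602 = \left(-363 - 612\right) + 602 = -975 + 602 = -373$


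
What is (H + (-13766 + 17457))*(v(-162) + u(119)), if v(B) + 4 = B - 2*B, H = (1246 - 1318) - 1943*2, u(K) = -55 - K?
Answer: 4272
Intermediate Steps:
H = -3958 (H = -72 - 3886 = -3958)
v(B) = -4 - B (v(B) = -4 + (B - 2*B) = -4 - B)
(H + (-13766 + 17457))*(v(-162) + u(119)) = (-3958 + (-13766 + 17457))*((-4 - 1*(-162)) + (-55 - 1*119)) = (-3958 + 3691)*((-4 + 162) + (-55 - 119)) = -267*(158 - 174) = -267*(-16) = 4272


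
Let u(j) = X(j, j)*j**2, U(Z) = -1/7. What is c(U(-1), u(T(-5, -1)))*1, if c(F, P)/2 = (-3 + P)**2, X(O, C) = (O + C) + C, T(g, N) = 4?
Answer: 71442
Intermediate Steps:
U(Z) = -1/7 (U(Z) = -1*1/7 = -1/7)
X(O, C) = O + 2*C (X(O, C) = (C + O) + C = O + 2*C)
u(j) = 3*j**3 (u(j) = (j + 2*j)*j**2 = (3*j)*j**2 = 3*j**3)
c(F, P) = 2*(-3 + P)**2
c(U(-1), u(T(-5, -1)))*1 = (2*(-3 + 3*4**3)**2)*1 = (2*(-3 + 3*64)**2)*1 = (2*(-3 + 192)**2)*1 = (2*189**2)*1 = (2*35721)*1 = 71442*1 = 71442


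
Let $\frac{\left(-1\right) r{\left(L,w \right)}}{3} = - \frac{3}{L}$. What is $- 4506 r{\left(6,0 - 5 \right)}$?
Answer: $-6759$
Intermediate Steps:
$r{\left(L,w \right)} = \frac{9}{L}$ ($r{\left(L,w \right)} = - 3 \left(- \frac{3}{L}\right) = \frac{9}{L}$)
$- 4506 r{\left(6,0 - 5 \right)} = - 4506 \cdot \frac{9}{6} = - 4506 \cdot 9 \cdot \frac{1}{6} = \left(-4506\right) \frac{3}{2} = -6759$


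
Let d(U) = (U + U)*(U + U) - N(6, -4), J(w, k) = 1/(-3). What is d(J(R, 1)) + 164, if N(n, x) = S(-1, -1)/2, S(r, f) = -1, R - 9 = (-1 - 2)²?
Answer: 2969/18 ≈ 164.94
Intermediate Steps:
R = 18 (R = 9 + (-1 - 2)² = 9 + (-3)² = 9 + 9 = 18)
J(w, k) = -⅓
N(n, x) = -½ (N(n, x) = -1/2 = -1*½ = -½)
d(U) = ½ + 4*U² (d(U) = (U + U)*(U + U) - 1*(-½) = (2*U)*(2*U) + ½ = 4*U² + ½ = ½ + 4*U²)
d(J(R, 1)) + 164 = (½ + 4*(-⅓)²) + 164 = (½ + 4*(⅑)) + 164 = (½ + 4/9) + 164 = 17/18 + 164 = 2969/18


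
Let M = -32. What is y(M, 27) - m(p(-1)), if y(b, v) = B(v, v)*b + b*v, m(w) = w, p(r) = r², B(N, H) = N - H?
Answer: -865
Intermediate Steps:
y(b, v) = b*v (y(b, v) = (v - v)*b + b*v = 0*b + b*v = 0 + b*v = b*v)
y(M, 27) - m(p(-1)) = -32*27 - 1*(-1)² = -864 - 1*1 = -864 - 1 = -865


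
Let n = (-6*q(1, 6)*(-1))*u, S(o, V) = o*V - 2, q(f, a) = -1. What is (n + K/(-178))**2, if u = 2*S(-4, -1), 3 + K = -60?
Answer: 17715681/31684 ≈ 559.14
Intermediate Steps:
K = -63 (K = -3 - 60 = -63)
S(o, V) = -2 + V*o (S(o, V) = V*o - 2 = -2 + V*o)
u = 4 (u = 2*(-2 - 1*(-4)) = 2*(-2 + 4) = 2*2 = 4)
n = -24 (n = -(-6)*(-1)*4 = -6*1*4 = -6*4 = -24)
(n + K/(-178))**2 = (-24 - 63/(-178))**2 = (-24 - 63*(-1/178))**2 = (-24 + 63/178)**2 = (-4209/178)**2 = 17715681/31684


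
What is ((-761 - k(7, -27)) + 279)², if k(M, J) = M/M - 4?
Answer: 229441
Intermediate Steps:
k(M, J) = -3 (k(M, J) = 1 - 4 = -3)
((-761 - k(7, -27)) + 279)² = ((-761 - 1*(-3)) + 279)² = ((-761 + 3) + 279)² = (-758 + 279)² = (-479)² = 229441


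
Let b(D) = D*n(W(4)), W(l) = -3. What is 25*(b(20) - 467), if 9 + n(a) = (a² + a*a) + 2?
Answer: -6175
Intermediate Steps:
n(a) = -7 + 2*a² (n(a) = -9 + ((a² + a*a) + 2) = -9 + ((a² + a²) + 2) = -9 + (2*a² + 2) = -9 + (2 + 2*a²) = -7 + 2*a²)
b(D) = 11*D (b(D) = D*(-7 + 2*(-3)²) = D*(-7 + 2*9) = D*(-7 + 18) = D*11 = 11*D)
25*(b(20) - 467) = 25*(11*20 - 467) = 25*(220 - 467) = 25*(-247) = -6175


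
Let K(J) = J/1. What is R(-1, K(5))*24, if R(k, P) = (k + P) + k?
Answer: 72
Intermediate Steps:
K(J) = J (K(J) = J*1 = J)
R(k, P) = P + 2*k (R(k, P) = (P + k) + k = P + 2*k)
R(-1, K(5))*24 = (5 + 2*(-1))*24 = (5 - 2)*24 = 3*24 = 72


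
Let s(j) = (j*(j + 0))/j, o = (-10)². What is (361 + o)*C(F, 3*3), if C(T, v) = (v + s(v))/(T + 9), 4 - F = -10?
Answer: 8298/23 ≈ 360.78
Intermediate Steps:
F = 14 (F = 4 - 1*(-10) = 4 + 10 = 14)
o = 100
s(j) = j (s(j) = (j*j)/j = j²/j = j)
C(T, v) = 2*v/(9 + T) (C(T, v) = (v + v)/(T + 9) = (2*v)/(9 + T) = 2*v/(9 + T))
(361 + o)*C(F, 3*3) = (361 + 100)*(2*(3*3)/(9 + 14)) = 461*(2*9/23) = 461*(2*9*(1/23)) = 461*(18/23) = 8298/23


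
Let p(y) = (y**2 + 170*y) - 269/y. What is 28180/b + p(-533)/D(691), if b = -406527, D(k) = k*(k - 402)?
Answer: 38923457509492/43270557853809 ≈ 0.89954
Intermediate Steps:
D(k) = k*(-402 + k)
p(y) = y**2 - 269/y + 170*y
28180/b + p(-533)/D(691) = 28180/(-406527) + ((-269 + (-533)**2*(170 - 533))/(-533))/((691*(-402 + 691))) = 28180*(-1/406527) + (-(-269 + 284089*(-363))/533)/((691*289)) = -28180/406527 - (-269 - 103124307)/533/199699 = -28180/406527 - 1/533*(-103124576)*(1/199699) = -28180/406527 + (103124576/533)*(1/199699) = -28180/406527 + 103124576/106439567 = 38923457509492/43270557853809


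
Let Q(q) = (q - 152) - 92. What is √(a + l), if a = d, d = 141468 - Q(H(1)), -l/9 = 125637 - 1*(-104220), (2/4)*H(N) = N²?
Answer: I*√1927003 ≈ 1388.2*I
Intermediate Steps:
H(N) = 2*N²
l = -2068713 (l = -9*(125637 - 1*(-104220)) = -9*(125637 + 104220) = -9*229857 = -2068713)
Q(q) = -244 + q (Q(q) = (-152 + q) - 92 = -244 + q)
d = 141710 (d = 141468 - (-244 + 2*1²) = 141468 - (-244 + 2*1) = 141468 - (-244 + 2) = 141468 - 1*(-242) = 141468 + 242 = 141710)
a = 141710
√(a + l) = √(141710 - 2068713) = √(-1927003) = I*√1927003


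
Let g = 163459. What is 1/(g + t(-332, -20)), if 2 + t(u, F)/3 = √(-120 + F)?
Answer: 163453/26716884469 - 6*I*√35/26716884469 ≈ 6.118e-6 - 1.3286e-9*I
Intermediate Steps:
t(u, F) = -6 + 3*√(-120 + F)
1/(g + t(-332, -20)) = 1/(163459 + (-6 + 3*√(-120 - 20))) = 1/(163459 + (-6 + 3*√(-140))) = 1/(163459 + (-6 + 3*(2*I*√35))) = 1/(163459 + (-6 + 6*I*√35)) = 1/(163453 + 6*I*√35)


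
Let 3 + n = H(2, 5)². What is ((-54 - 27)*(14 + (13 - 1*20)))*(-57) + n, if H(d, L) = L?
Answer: 32341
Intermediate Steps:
n = 22 (n = -3 + 5² = -3 + 25 = 22)
((-54 - 27)*(14 + (13 - 1*20)))*(-57) + n = ((-54 - 27)*(14 + (13 - 1*20)))*(-57) + 22 = -81*(14 + (13 - 20))*(-57) + 22 = -81*(14 - 7)*(-57) + 22 = -81*7*(-57) + 22 = -567*(-57) + 22 = 32319 + 22 = 32341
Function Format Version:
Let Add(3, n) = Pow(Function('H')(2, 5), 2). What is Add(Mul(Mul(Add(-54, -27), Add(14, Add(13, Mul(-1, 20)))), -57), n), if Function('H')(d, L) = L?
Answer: 32341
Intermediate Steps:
n = 22 (n = Add(-3, Pow(5, 2)) = Add(-3, 25) = 22)
Add(Mul(Mul(Add(-54, -27), Add(14, Add(13, Mul(-1, 20)))), -57), n) = Add(Mul(Mul(Add(-54, -27), Add(14, Add(13, Mul(-1, 20)))), -57), 22) = Add(Mul(Mul(-81, Add(14, Add(13, -20))), -57), 22) = Add(Mul(Mul(-81, Add(14, -7)), -57), 22) = Add(Mul(Mul(-81, 7), -57), 22) = Add(Mul(-567, -57), 22) = Add(32319, 22) = 32341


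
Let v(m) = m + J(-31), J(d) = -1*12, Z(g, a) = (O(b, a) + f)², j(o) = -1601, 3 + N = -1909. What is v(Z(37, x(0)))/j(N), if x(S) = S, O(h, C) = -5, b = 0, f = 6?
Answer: 11/1601 ≈ 0.0068707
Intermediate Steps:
N = -1912 (N = -3 - 1909 = -1912)
Z(g, a) = 1 (Z(g, a) = (-5 + 6)² = 1² = 1)
J(d) = -12
v(m) = -12 + m (v(m) = m - 12 = -12 + m)
v(Z(37, x(0)))/j(N) = (-12 + 1)/(-1601) = -11*(-1/1601) = 11/1601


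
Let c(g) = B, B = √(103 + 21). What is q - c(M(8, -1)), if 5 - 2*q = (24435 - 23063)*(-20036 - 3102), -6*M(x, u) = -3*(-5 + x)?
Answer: 31745341/2 - 2*√31 ≈ 1.5873e+7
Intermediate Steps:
M(x, u) = -5/2 + x/2 (M(x, u) = -(-1)*(-5 + x)/2 = -(15 - 3*x)/6 = -5/2 + x/2)
B = 2*√31 (B = √124 = 2*√31 ≈ 11.136)
c(g) = 2*√31
q = 31745341/2 (q = 5/2 - (24435 - 23063)*(-20036 - 3102)/2 = 5/2 - 686*(-23138) = 5/2 - ½*(-31745336) = 5/2 + 15872668 = 31745341/2 ≈ 1.5873e+7)
q - c(M(8, -1)) = 31745341/2 - 2*√31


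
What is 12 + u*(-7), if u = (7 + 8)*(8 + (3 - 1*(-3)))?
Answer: -1458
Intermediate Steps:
u = 210 (u = 15*(8 + (3 + 3)) = 15*(8 + 6) = 15*14 = 210)
12 + u*(-7) = 12 + 210*(-7) = 12 - 1470 = -1458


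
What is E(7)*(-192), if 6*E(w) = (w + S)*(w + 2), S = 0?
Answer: -2016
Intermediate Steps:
E(w) = w*(2 + w)/6 (E(w) = ((w + 0)*(w + 2))/6 = (w*(2 + w))/6 = w*(2 + w)/6)
E(7)*(-192) = ((⅙)*7*(2 + 7))*(-192) = ((⅙)*7*9)*(-192) = (21/2)*(-192) = -2016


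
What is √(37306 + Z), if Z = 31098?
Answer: 14*√349 ≈ 261.54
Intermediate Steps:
√(37306 + Z) = √(37306 + 31098) = √68404 = 14*√349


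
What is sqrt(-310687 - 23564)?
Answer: 3*I*sqrt(37139) ≈ 578.14*I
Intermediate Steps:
sqrt(-310687 - 23564) = sqrt(-334251) = 3*I*sqrt(37139)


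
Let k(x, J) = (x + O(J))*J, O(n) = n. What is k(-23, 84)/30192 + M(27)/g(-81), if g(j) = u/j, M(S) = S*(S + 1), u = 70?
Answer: -11002849/12580 ≈ -874.63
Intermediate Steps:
k(x, J) = J*(J + x) (k(x, J) = (x + J)*J = (J + x)*J = J*(J + x))
M(S) = S*(1 + S)
g(j) = 70/j
k(-23, 84)/30192 + M(27)/g(-81) = (84*(84 - 23))/30192 + (27*(1 + 27))/((70/(-81))) = (84*61)*(1/30192) + (27*28)/((70*(-1/81))) = 5124*(1/30192) + 756/(-70/81) = 427/2516 + 756*(-81/70) = 427/2516 - 4374/5 = -11002849/12580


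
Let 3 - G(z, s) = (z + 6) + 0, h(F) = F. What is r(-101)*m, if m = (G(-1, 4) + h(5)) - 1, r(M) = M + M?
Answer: -404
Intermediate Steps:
r(M) = 2*M
G(z, s) = -3 - z (G(z, s) = 3 - ((z + 6) + 0) = 3 - ((6 + z) + 0) = 3 - (6 + z) = 3 + (-6 - z) = -3 - z)
m = 2 (m = ((-3 - 1*(-1)) + 5) - 1 = ((-3 + 1) + 5) - 1 = (-2 + 5) - 1 = 3 - 1 = 2)
r(-101)*m = (2*(-101))*2 = -202*2 = -404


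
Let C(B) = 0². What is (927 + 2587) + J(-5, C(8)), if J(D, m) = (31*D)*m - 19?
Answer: 3495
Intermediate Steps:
C(B) = 0
J(D, m) = -19 + 31*D*m (J(D, m) = 31*D*m - 19 = -19 + 31*D*m)
(927 + 2587) + J(-5, C(8)) = (927 + 2587) + (-19 + 31*(-5)*0) = 3514 + (-19 + 0) = 3514 - 19 = 3495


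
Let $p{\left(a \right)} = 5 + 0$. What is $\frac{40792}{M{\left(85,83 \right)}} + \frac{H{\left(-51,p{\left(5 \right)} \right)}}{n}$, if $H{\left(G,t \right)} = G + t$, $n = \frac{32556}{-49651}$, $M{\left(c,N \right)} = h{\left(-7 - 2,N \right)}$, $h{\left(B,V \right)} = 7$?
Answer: $\frac{672005987}{113946} \approx 5897.6$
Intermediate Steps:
$M{\left(c,N \right)} = 7$
$n = - \frac{32556}{49651}$ ($n = 32556 \left(- \frac{1}{49651}\right) = - \frac{32556}{49651} \approx -0.6557$)
$p{\left(a \right)} = 5$
$\frac{40792}{M{\left(85,83 \right)}} + \frac{H{\left(-51,p{\left(5 \right)} \right)}}{n} = \frac{40792}{7} + \frac{-51 + 5}{- \frac{32556}{49651}} = 40792 \cdot \frac{1}{7} - - \frac{1141973}{16278} = \frac{40792}{7} + \frac{1141973}{16278} = \frac{672005987}{113946}$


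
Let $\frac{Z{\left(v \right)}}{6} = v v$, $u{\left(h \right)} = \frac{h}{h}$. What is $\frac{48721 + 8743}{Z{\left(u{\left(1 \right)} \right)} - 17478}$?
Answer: $- \frac{7183}{2184} \approx -3.2889$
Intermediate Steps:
$u{\left(h \right)} = 1$
$Z{\left(v \right)} = 6 v^{2}$ ($Z{\left(v \right)} = 6 v v = 6 v^{2}$)
$\frac{48721 + 8743}{Z{\left(u{\left(1 \right)} \right)} - 17478} = \frac{48721 + 8743}{6 \cdot 1^{2} - 17478} = \frac{57464}{6 \cdot 1 - 17478} = \frac{57464}{6 - 17478} = \frac{57464}{-17472} = 57464 \left(- \frac{1}{17472}\right) = - \frac{7183}{2184}$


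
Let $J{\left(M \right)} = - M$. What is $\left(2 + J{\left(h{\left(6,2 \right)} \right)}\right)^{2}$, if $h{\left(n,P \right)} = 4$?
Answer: $4$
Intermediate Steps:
$\left(2 + J{\left(h{\left(6,2 \right)} \right)}\right)^{2} = \left(2 - 4\right)^{2} = \left(-2\right)^{2} = 4$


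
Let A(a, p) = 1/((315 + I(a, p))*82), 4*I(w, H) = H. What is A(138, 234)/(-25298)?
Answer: -1/774801846 ≈ -1.2907e-9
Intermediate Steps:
I(w, H) = H/4
A(a, p) = 1/(82*(315 + p/4)) (A(a, p) = 1/((315 + p/4)*82) = (1/82)/(315 + p/4) = 1/(82*(315 + p/4)))
A(138, 234)/(-25298) = (2/(41*(1260 + 234)))/(-25298) = ((2/41)/1494)*(-1/25298) = ((2/41)*(1/1494))*(-1/25298) = (1/30627)*(-1/25298) = -1/774801846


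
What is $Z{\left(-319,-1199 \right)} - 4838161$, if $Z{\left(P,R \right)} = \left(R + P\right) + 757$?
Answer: $-4838922$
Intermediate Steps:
$Z{\left(P,R \right)} = 757 + P + R$ ($Z{\left(P,R \right)} = \left(P + R\right) + 757 = 757 + P + R$)
$Z{\left(-319,-1199 \right)} - 4838161 = \left(757 - 319 - 1199\right) - 4838161 = -761 - 4838161 = -4838922$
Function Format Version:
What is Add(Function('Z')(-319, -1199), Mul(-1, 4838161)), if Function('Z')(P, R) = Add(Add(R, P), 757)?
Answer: -4838922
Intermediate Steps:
Function('Z')(P, R) = Add(757, P, R) (Function('Z')(P, R) = Add(Add(P, R), 757) = Add(757, P, R))
Add(Function('Z')(-319, -1199), Mul(-1, 4838161)) = Add(Add(757, -319, -1199), Mul(-1, 4838161)) = Add(-761, -4838161) = -4838922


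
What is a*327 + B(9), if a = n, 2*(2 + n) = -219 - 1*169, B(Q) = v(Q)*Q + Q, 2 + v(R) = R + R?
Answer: -63939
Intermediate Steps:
v(R) = -2 + 2*R (v(R) = -2 + (R + R) = -2 + 2*R)
B(Q) = Q + Q*(-2 + 2*Q) (B(Q) = (-2 + 2*Q)*Q + Q = Q*(-2 + 2*Q) + Q = Q + Q*(-2 + 2*Q))
n = -196 (n = -2 + (-219 - 1*169)/2 = -2 + (-219 - 169)/2 = -2 + (½)*(-388) = -2 - 194 = -196)
a = -196
a*327 + B(9) = -196*327 + 9*(-1 + 2*9) = -64092 + 9*(-1 + 18) = -64092 + 9*17 = -64092 + 153 = -63939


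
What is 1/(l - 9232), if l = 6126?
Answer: -1/3106 ≈ -0.00032196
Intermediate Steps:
1/(l - 9232) = 1/(6126 - 9232) = 1/(-3106) = -1/3106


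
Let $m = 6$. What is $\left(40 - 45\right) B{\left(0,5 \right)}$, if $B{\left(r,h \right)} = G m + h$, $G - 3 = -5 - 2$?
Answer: $95$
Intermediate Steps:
$G = -4$ ($G = 3 - 7 = -4$)
$B{\left(r,h \right)} = -24 + h$ ($B{\left(r,h \right)} = \left(-4\right) 6 + h = -24 + h$)
$\left(40 - 45\right) B{\left(0,5 \right)} = \left(40 - 45\right) \left(-24 + 5\right) = \left(-5\right) \left(-19\right) = 95$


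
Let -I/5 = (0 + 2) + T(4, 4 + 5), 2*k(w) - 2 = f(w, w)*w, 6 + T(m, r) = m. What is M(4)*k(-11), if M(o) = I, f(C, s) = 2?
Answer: 0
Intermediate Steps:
T(m, r) = -6 + m
k(w) = 1 + w (k(w) = 1 + (2*w)/2 = 1 + w)
I = 0 (I = -5*((0 + 2) + (-6 + 4)) = -5*(2 - 2) = -5*0 = 0)
M(o) = 0
M(4)*k(-11) = 0*(1 - 11) = 0*(-10) = 0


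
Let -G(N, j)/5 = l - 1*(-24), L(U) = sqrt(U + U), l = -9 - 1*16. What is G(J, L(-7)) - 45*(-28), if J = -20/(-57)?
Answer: 1265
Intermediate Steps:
l = -25 (l = -9 - 16 = -25)
L(U) = sqrt(2)*sqrt(U) (L(U) = sqrt(2*U) = sqrt(2)*sqrt(U))
J = 20/57 (J = -20*(-1/57) = 20/57 ≈ 0.35088)
G(N, j) = 5 (G(N, j) = -5*(-25 - 1*(-24)) = -5*(-25 + 24) = -5*(-1) = 5)
G(J, L(-7)) - 45*(-28) = 5 - 45*(-28) = 5 + 1260 = 1265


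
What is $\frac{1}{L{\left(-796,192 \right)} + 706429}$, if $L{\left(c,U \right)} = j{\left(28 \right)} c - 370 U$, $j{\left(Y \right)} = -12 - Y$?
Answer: $\frac{1}{667229} \approx 1.4987 \cdot 10^{-6}$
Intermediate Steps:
$L{\left(c,U \right)} = - 370 U - 40 c$ ($L{\left(c,U \right)} = \left(-12 - 28\right) c - 370 U = - 40 c - 370 U = - 370 U - 40 c$)
$\frac{1}{L{\left(-796,192 \right)} + 706429} = \frac{1}{\left(\left(-370\right) 192 - -31840\right) + 706429} = \frac{1}{\left(-71040 + 31840\right) + 706429} = \frac{1}{-39200 + 706429} = \frac{1}{667229}$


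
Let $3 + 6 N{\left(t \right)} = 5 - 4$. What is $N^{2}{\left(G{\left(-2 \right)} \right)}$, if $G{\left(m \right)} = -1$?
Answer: $\frac{1}{9} \approx 0.11111$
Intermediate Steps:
$N{\left(t \right)} = - \frac{1}{3}$ ($N{\left(t \right)} = - \frac{1}{2} + \frac{5 - 4}{6} = - \frac{1}{2} + \frac{1}{6} \cdot 1 = - \frac{1}{2} + \frac{1}{6} = - \frac{1}{3}$)
$N^{2}{\left(G{\left(-2 \right)} \right)} = \left(- \frac{1}{3}\right)^{2} = \frac{1}{9}$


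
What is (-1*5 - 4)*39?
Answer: -351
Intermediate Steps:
(-1*5 - 4)*39 = (-5 - 4)*39 = -9*39 = -351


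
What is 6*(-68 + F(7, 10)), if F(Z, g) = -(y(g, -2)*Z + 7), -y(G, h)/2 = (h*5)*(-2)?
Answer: 1230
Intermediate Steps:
y(G, h) = 20*h (y(G, h) = -2*h*5*(-2) = -2*5*h*(-2) = -(-20)*h = 20*h)
F(Z, g) = -7 + 40*Z (F(Z, g) = -((20*(-2))*Z + 7) = -(-40*Z + 7) = -(7 - 40*Z) = -7 + 40*Z)
6*(-68 + F(7, 10)) = 6*(-68 + (-7 + 40*7)) = 6*(-68 + (-7 + 280)) = 6*(-68 + 273) = 6*205 = 1230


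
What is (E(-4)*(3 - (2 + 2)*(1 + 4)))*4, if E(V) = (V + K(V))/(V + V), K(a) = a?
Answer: -68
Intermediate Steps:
E(V) = 1 (E(V) = (V + V)/(V + V) = (2*V)/((2*V)) = (2*V)*(1/(2*V)) = 1)
(E(-4)*(3 - (2 + 2)*(1 + 4)))*4 = (1*(3 - (2 + 2)*(1 + 4)))*4 = (1*(3 - 4*5))*4 = (1*(3 - 1*20))*4 = (1*(3 - 20))*4 = (1*(-17))*4 = -17*4 = -68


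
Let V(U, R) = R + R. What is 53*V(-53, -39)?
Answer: -4134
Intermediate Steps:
V(U, R) = 2*R
53*V(-53, -39) = 53*(2*(-39)) = 53*(-78) = -4134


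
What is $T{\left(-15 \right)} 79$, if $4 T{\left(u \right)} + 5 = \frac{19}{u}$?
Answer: $- \frac{3713}{30} \approx -123.77$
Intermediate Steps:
$T{\left(u \right)} = - \frac{5}{4} + \frac{19}{4 u}$ ($T{\left(u \right)} = - \frac{5}{4} + \frac{19 \frac{1}{u}}{4} = - \frac{5}{4} + \frac{19}{4 u}$)
$T{\left(-15 \right)} 79 = \frac{19 - -75}{4 \left(-15\right)} 79 = \frac{1}{4} \left(- \frac{1}{15}\right) \left(19 + 75\right) 79 = \frac{1}{4} \left(- \frac{1}{15}\right) 94 \cdot 79 = \left(- \frac{47}{30}\right) 79 = - \frac{3713}{30}$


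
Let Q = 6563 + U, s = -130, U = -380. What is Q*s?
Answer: -803790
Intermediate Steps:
Q = 6183 (Q = 6563 - 380 = 6183)
Q*s = 6183*(-130) = -803790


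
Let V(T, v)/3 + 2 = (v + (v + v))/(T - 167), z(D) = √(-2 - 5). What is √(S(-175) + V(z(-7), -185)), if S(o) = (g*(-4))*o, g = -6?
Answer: √3*√((233579 - 1402*I*√7)/(-167 + I*√7)) ≈ 0.0012189 + 64.777*I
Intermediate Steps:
z(D) = I*√7 (z(D) = √(-7) = I*√7)
S(o) = 24*o (S(o) = (-6*(-4))*o = 24*o)
V(T, v) = -6 + 9*v/(-167 + T) (V(T, v) = -6 + 3*((v + (v + v))/(T - 167)) = -6 + 3*((v + 2*v)/(-167 + T)) = -6 + 3*((3*v)/(-167 + T)) = -6 + 3*(3*v/(-167 + T)) = -6 + 9*v/(-167 + T))
√(S(-175) + V(z(-7), -185)) = √(24*(-175) + 3*(334 - 2*I*√7 + 3*(-185))/(-167 + I*√7)) = √(-4200 + 3*(334 - 2*I*√7 - 555)/(-167 + I*√7)) = √(-4200 + 3*(-221 - 2*I*√7)/(-167 + I*√7))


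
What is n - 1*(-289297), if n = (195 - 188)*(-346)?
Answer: 286875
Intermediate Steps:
n = -2422 (n = 7*(-346) = -2422)
n - 1*(-289297) = -2422 - 1*(-289297) = -2422 + 289297 = 286875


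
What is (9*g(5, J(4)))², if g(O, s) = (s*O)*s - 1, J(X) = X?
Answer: 505521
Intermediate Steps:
g(O, s) = -1 + O*s² (g(O, s) = (O*s)*s - 1 = O*s² - 1 = -1 + O*s²)
(9*g(5, J(4)))² = (9*(-1 + 5*4²))² = (9*(-1 + 5*16))² = (9*(-1 + 80))² = (9*79)² = 711² = 505521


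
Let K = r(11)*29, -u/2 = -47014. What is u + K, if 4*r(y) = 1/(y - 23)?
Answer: 4513315/48 ≈ 94027.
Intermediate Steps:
u = 94028 (u = -2*(-47014) = 94028)
r(y) = 1/(4*(-23 + y)) (r(y) = 1/(4*(y - 23)) = 1/(4*(-23 + y)))
K = -29/48 (K = (1/(4*(-23 + 11)))*29 = ((¼)/(-12))*29 = ((¼)*(-1/12))*29 = -1/48*29 = -29/48 ≈ -0.60417)
u + K = 94028 - 29/48 = 4513315/48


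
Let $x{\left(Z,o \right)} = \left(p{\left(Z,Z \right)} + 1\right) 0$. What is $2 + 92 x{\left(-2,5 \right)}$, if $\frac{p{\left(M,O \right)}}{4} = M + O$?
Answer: $2$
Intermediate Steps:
$p{\left(M,O \right)} = 4 M + 4 O$ ($p{\left(M,O \right)} = 4 \left(M + O\right) = 4 M + 4 O$)
$x{\left(Z,o \right)} = 0$ ($x{\left(Z,o \right)} = \left(\left(4 Z + 4 Z\right) + 1\right) 0 = \left(8 Z + 1\right) 0 = \left(1 + 8 Z\right) 0 = 0$)
$2 + 92 x{\left(-2,5 \right)} = 2 + 92 \cdot 0 = 2 + 0 = 2$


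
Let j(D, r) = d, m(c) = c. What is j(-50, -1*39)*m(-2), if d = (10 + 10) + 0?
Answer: -40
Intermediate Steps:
d = 20 (d = 20 + 0 = 20)
j(D, r) = 20
j(-50, -1*39)*m(-2) = 20*(-2) = -40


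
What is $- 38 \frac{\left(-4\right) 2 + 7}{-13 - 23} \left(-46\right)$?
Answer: $\frac{437}{9} \approx 48.556$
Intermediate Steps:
$- 38 \frac{\left(-4\right) 2 + 7}{-13 - 23} \left(-46\right) = - 38 \frac{-8 + 7}{-36} \left(-46\right) = - 38 \left(\left(-1\right) \left(- \frac{1}{36}\right)\right) \left(-46\right) = \left(-38\right) \frac{1}{36} \left(-46\right) = \left(- \frac{19}{18}\right) \left(-46\right) = \frac{437}{9}$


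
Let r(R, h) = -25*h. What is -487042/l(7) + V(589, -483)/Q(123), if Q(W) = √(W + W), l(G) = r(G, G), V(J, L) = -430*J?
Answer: 487042/175 - 126635*√246/123 ≈ -13365.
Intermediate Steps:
l(G) = -25*G
Q(W) = √2*√W (Q(W) = √(2*W) = √2*√W)
-487042/l(7) + V(589, -483)/Q(123) = -487042/((-25*7)) + (-430*589)/((√2*√123)) = -487042/(-175) - 253270*√246/246 = -487042*(-1/175) - 126635*√246/123 = 487042/175 - 126635*√246/123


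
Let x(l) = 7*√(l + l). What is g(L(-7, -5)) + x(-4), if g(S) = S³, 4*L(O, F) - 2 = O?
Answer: -125/64 + 14*I*√2 ≈ -1.9531 + 19.799*I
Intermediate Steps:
x(l) = 7*√2*√l (x(l) = 7*√(2*l) = 7*(√2*√l) = 7*√2*√l)
L(O, F) = ½ + O/4
g(L(-7, -5)) + x(-4) = (½ + (¼)*(-7))³ + 7*√2*√(-4) = (½ - 7/4)³ + 7*√2*(2*I) = (-5/4)³ + 14*I*√2 = -125/64 + 14*I*√2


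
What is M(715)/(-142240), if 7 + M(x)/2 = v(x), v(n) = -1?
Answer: 1/8890 ≈ 0.00011249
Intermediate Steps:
M(x) = -16 (M(x) = -14 + 2*(-1) = -14 - 2 = -16)
M(715)/(-142240) = -16/(-142240) = -16*(-1/142240) = 1/8890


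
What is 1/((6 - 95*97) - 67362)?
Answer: -1/76571 ≈ -1.3060e-5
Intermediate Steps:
1/((6 - 95*97) - 67362) = 1/((6 - 9215) - 67362) = 1/(-9209 - 67362) = 1/(-76571) = -1/76571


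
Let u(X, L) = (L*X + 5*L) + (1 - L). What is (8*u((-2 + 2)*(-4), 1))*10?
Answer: 400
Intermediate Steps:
u(X, L) = 1 + 4*L + L*X (u(X, L) = (5*L + L*X) + (1 - L) = 1 + 4*L + L*X)
(8*u((-2 + 2)*(-4), 1))*10 = (8*(1 + 4*1 + 1*((-2 + 2)*(-4))))*10 = (8*(1 + 4 + 1*(0*(-4))))*10 = (8*(1 + 4 + 1*0))*10 = (8*(1 + 4 + 0))*10 = (8*5)*10 = 40*10 = 400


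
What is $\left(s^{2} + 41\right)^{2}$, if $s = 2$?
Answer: $2025$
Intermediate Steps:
$\left(s^{2} + 41\right)^{2} = \left(2^{2} + 41\right)^{2} = \left(4 + 41\right)^{2} = 45^{2} = 2025$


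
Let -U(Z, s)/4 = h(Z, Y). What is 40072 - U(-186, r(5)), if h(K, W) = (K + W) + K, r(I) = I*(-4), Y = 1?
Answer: 38588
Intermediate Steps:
r(I) = -4*I
h(K, W) = W + 2*K
U(Z, s) = -4 - 8*Z (U(Z, s) = -4*(1 + 2*Z) = -4 - 8*Z)
40072 - U(-186, r(5)) = 40072 - (-4 - 8*(-186)) = 40072 - (-4 + 1488) = 40072 - 1*1484 = 40072 - 1484 = 38588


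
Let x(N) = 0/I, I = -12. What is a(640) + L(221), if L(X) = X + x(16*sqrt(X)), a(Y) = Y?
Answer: 861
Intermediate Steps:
x(N) = 0 (x(N) = 0/(-12) = 0*(-1/12) = 0)
L(X) = X (L(X) = X + 0 = X)
a(640) + L(221) = 640 + 221 = 861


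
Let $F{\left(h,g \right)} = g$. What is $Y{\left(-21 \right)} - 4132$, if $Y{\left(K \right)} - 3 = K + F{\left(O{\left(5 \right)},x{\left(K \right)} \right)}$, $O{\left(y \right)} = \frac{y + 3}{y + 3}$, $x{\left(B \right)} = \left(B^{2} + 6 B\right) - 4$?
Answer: $-3839$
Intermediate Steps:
$x{\left(B \right)} = -4 + B^{2} + 6 B$
$O{\left(y \right)} = 1$ ($O{\left(y \right)} = \frac{3 + y}{3 + y} = 1$)
$Y{\left(K \right)} = -1 + K^{2} + 7 K$ ($Y{\left(K \right)} = 3 + \left(K + \left(-4 + K^{2} + 6 K\right)\right) = 3 + \left(-4 + K^{2} + 7 K\right) = -1 + K^{2} + 7 K$)
$Y{\left(-21 \right)} - 4132 = \left(-1 + \left(-21\right)^{2} + 7 \left(-21\right)\right) - 4132 = \left(-1 + 441 - 147\right) - 4132 = 293 - 4132 = -3839$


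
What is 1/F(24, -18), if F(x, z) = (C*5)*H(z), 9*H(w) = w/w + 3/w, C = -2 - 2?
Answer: -27/50 ≈ -0.54000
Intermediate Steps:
C = -4
H(w) = 1/9 + 1/(3*w) (H(w) = (w/w + 3/w)/9 = (1 + 3/w)/9 = 1/9 + 1/(3*w))
F(x, z) = -20*(3 + z)/(9*z) (F(x, z) = (-4*5)*((3 + z)/(9*z)) = -20*(3 + z)/(9*z))
1/F(24, -18) = 1/((20/9)*(-3 - 1*(-18))/(-18)) = 1/((20/9)*(-1/18)*(-3 + 18)) = 1/((20/9)*(-1/18)*15) = 1/(-50/27) = -27/50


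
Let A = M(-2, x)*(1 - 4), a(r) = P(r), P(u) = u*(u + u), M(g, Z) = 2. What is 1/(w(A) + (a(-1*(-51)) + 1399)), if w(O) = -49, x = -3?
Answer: 1/6552 ≈ 0.00015263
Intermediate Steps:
P(u) = 2*u**2 (P(u) = u*(2*u) = 2*u**2)
a(r) = 2*r**2
A = -6 (A = 2*(1 - 4) = 2*(-3) = -6)
1/(w(A) + (a(-1*(-51)) + 1399)) = 1/(-49 + (2*(-1*(-51))**2 + 1399)) = 1/(-49 + (2*51**2 + 1399)) = 1/(-49 + (2*2601 + 1399)) = 1/(-49 + (5202 + 1399)) = 1/(-49 + 6601) = 1/6552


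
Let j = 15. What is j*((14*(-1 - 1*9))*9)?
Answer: -18900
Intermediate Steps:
j*((14*(-1 - 1*9))*9) = 15*((14*(-1 - 1*9))*9) = 15*((14*(-1 - 9))*9) = 15*((14*(-10))*9) = 15*(-140*9) = 15*(-1260) = -18900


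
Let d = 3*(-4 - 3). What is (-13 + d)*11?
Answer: -374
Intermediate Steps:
d = -21 (d = 3*(-7) = -21)
(-13 + d)*11 = (-13 - 21)*11 = -34*11 = -374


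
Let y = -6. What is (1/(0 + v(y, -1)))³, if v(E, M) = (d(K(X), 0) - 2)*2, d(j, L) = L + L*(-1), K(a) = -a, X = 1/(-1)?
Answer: -1/64 ≈ -0.015625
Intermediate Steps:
X = -1
d(j, L) = 0 (d(j, L) = L - L = 0)
v(E, M) = -4 (v(E, M) = (0 - 2)*2 = -2*2 = -4)
(1/(0 + v(y, -1)))³ = (1/(0 - 4))³ = (1/(-4))³ = (-¼)³ = -1/64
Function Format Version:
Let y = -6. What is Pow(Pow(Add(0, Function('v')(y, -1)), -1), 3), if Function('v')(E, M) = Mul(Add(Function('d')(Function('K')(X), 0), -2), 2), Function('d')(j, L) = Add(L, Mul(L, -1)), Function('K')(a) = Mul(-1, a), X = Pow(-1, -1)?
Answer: Rational(-1, 64) ≈ -0.015625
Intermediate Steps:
X = -1
Function('d')(j, L) = 0 (Function('d')(j, L) = Add(L, Mul(-1, L)) = 0)
Function('v')(E, M) = -4 (Function('v')(E, M) = Mul(Add(0, -2), 2) = Mul(-2, 2) = -4)
Pow(Pow(Add(0, Function('v')(y, -1)), -1), 3) = Pow(Pow(Add(0, -4), -1), 3) = Pow(Pow(-4, -1), 3) = Pow(Rational(-1, 4), 3) = Rational(-1, 64)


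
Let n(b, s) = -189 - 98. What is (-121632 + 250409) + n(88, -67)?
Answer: 128490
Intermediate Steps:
n(b, s) = -287
(-121632 + 250409) + n(88, -67) = (-121632 + 250409) - 287 = 128777 - 287 = 128490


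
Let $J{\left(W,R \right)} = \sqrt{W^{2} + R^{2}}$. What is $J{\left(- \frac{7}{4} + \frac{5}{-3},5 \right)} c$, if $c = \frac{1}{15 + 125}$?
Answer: $\frac{\sqrt{5281}}{1680} \approx 0.043256$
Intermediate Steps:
$J{\left(W,R \right)} = \sqrt{R^{2} + W^{2}}$
$c = \frac{1}{140} \approx 0.0071429$
$J{\left(- \frac{7}{4} + \frac{5}{-3},5 \right)} c = \sqrt{5^{2} + \left(- \frac{7}{4} + \frac{5}{-3}\right)^{2}} \cdot \frac{1}{140} = \sqrt{25 + \left(\left(-7\right) \frac{1}{4} + 5 \left(- \frac{1}{3}\right)\right)^{2}} \cdot \frac{1}{140} = \sqrt{25 + \left(- \frac{7}{4} - \frac{5}{3}\right)^{2}} \cdot \frac{1}{140} = \sqrt{25 + \left(- \frac{41}{12}\right)^{2}} \cdot \frac{1}{140} = \sqrt{25 + \frac{1681}{144}} \cdot \frac{1}{140} = \sqrt{\frac{5281}{144}} \cdot \frac{1}{140} = \frac{\sqrt{5281}}{12} \cdot \frac{1}{140} = \frac{\sqrt{5281}}{1680}$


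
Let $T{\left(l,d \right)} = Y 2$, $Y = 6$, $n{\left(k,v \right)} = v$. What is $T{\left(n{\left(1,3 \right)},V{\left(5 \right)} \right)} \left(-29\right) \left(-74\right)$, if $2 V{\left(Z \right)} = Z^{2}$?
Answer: $25752$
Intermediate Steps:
$V{\left(Z \right)} = \frac{Z^{2}}{2}$
$T{\left(l,d \right)} = 12$ ($T{\left(l,d \right)} = 6 \cdot 2 = 12$)
$T{\left(n{\left(1,3 \right)},V{\left(5 \right)} \right)} \left(-29\right) \left(-74\right) = 12 \left(-29\right) \left(-74\right) = \left(-348\right) \left(-74\right) = 25752$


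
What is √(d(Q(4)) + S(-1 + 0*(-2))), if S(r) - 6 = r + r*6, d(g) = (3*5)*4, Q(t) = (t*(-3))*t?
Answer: √59 ≈ 7.6811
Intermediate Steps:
Q(t) = -3*t² (Q(t) = (-3*t)*t = -3*t²)
d(g) = 60 (d(g) = 15*4 = 60)
S(r) = 6 + 7*r (S(r) = 6 + (r + r*6) = 6 + (r + 6*r) = 6 + 7*r)
√(d(Q(4)) + S(-1 + 0*(-2))) = √(60 + (6 + 7*(-1 + 0*(-2)))) = √(60 + (6 + 7*(-1 + 0))) = √(60 + (6 + 7*(-1))) = √(60 + (6 - 7)) = √(60 - 1) = √59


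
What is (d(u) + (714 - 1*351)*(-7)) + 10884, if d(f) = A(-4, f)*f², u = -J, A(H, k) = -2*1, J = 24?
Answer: 7191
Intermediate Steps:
A(H, k) = -2
u = -24 (u = -1*24 = -24)
d(f) = -2*f²
(d(u) + (714 - 1*351)*(-7)) + 10884 = (-2*(-24)² + (714 - 1*351)*(-7)) + 10884 = (-2*576 + (714 - 351)*(-7)) + 10884 = (-1152 + 363*(-7)) + 10884 = (-1152 - 2541) + 10884 = -3693 + 10884 = 7191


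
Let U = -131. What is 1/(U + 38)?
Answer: -1/93 ≈ -0.010753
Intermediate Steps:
1/(U + 38) = 1/(-131 + 38) = 1/(-93) = -1/93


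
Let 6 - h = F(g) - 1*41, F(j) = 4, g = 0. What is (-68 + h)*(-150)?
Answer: 3750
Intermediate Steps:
h = 43 (h = 6 - (4 - 1*41) = 6 - (4 - 41) = 6 - 1*(-37) = 6 + 37 = 43)
(-68 + h)*(-150) = (-68 + 43)*(-150) = -25*(-150) = 3750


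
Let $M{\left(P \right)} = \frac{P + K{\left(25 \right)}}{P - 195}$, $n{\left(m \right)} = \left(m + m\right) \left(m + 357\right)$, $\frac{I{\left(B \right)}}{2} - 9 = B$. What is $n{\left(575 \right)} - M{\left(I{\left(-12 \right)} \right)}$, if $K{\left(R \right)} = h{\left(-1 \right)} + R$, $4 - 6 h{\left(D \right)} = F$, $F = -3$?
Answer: $\frac{1292590921}{1206} \approx 1.0718 \cdot 10^{6}$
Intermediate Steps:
$I{\left(B \right)} = 18 + 2 B$
$h{\left(D \right)} = \frac{7}{6}$ ($h{\left(D \right)} = \frac{2}{3} - - \frac{1}{2} = \frac{2}{3} + \frac{1}{2} = \frac{7}{6}$)
$n{\left(m \right)} = 2 m \left(357 + m\right)$
$K{\left(R \right)} = \frac{7}{6} + R$
$M{\left(P \right)} = \frac{\frac{157}{6} + P}{-195 + P}$ ($M{\left(P \right)} = \frac{P + \left(\frac{7}{6} + 25\right)}{P - 195} = \frac{P + \frac{157}{6}}{-195 + P} = \frac{\frac{157}{6} + P}{-195 + P}$)
$n{\left(575 \right)} - M{\left(I{\left(-12 \right)} \right)} = 2 \cdot 575 \left(357 + 575\right) - \frac{\frac{157}{6} + \left(18 + 2 \left(-12\right)\right)}{-195 + \left(18 + 2 \left(-12\right)\right)} = 2 \cdot 575 \cdot 932 - \frac{\frac{157}{6} + \left(18 - 24\right)}{-195 + \left(18 - 24\right)} = 1071800 - \frac{\frac{157}{6} - 6}{-195 - 6} = 1071800 - \frac{1}{-201} \cdot \frac{121}{6} = 1071800 - \left(- \frac{1}{201}\right) \frac{121}{6} = 1071800 - - \frac{121}{1206} = 1071800 + \frac{121}{1206} = \frac{1292590921}{1206}$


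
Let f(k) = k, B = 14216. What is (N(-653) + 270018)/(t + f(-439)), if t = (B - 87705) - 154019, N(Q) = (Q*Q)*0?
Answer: -270018/227947 ≈ -1.1846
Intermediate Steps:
N(Q) = 0 (N(Q) = Q**2*0 = 0)
t = -227508 (t = (14216 - 87705) - 154019 = -73489 - 154019 = -227508)
(N(-653) + 270018)/(t + f(-439)) = (0 + 270018)/(-227508 - 439) = 270018/(-227947) = 270018*(-1/227947) = -270018/227947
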